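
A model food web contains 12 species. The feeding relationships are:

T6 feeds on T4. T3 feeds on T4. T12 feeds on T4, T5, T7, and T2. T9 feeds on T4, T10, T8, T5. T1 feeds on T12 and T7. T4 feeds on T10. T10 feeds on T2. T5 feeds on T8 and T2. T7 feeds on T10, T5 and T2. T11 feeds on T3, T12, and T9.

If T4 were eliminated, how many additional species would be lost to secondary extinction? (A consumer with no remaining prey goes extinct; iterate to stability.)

Remove T4.
Round 1: T6 (all prey gone), T3 (all prey gone) → extinct.
No further losses. Total secondary extinctions: 2.

2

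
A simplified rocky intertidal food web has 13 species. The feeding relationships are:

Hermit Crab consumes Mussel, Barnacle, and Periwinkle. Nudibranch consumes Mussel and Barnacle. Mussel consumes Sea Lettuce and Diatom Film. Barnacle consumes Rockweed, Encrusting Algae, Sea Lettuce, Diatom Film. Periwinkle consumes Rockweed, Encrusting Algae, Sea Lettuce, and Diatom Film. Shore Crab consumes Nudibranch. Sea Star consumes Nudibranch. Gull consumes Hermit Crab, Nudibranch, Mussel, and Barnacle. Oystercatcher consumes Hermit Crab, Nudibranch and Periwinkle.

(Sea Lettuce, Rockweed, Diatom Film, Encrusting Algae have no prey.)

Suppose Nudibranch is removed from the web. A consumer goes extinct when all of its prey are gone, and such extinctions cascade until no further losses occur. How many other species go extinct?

2

Remove Nudibranch.
Round 1: Sea Star (all prey gone), Shore Crab (all prey gone) → extinct.
No further losses. Total secondary extinctions: 2.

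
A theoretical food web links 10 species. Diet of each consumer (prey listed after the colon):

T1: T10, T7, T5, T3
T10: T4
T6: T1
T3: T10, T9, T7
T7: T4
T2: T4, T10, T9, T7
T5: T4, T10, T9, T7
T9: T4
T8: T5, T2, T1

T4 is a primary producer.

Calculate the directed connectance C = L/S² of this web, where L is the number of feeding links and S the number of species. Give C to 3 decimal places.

The web has S = 10 species and L = 22 feeding links.
C = L / S² = 22 / 100 = 0.2200 ≈ 0.220.

C = 0.220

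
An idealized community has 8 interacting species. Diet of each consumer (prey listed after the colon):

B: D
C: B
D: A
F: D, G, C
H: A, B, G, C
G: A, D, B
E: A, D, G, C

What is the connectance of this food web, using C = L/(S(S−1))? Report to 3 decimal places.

C = 0.304

The web has S = 8 species and L = 17 feeding links.
C = L / (S(S−1)) = 17 / 56 = 0.3036 ≈ 0.304.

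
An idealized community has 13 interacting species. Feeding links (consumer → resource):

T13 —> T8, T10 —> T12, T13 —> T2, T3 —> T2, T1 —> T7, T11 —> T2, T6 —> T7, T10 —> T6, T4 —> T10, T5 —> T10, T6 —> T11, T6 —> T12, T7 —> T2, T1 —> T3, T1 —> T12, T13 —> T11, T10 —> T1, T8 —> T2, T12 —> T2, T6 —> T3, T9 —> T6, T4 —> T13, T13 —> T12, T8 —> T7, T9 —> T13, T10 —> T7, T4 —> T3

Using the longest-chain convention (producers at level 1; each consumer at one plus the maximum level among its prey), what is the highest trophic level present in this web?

5

Producers (level 1): T2.
T2 → T3 → T6 → T10 → T5 gives T5 level 5.
No species has a prey at level 5, so no species reaches level 6.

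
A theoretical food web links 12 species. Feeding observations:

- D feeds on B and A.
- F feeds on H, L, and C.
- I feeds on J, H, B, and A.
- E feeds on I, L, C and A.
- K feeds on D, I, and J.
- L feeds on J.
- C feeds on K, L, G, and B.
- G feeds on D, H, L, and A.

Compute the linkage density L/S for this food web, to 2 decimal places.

L/S = 2.08

There are L = 25 links among S = 12 species.
L/S = 25/12 = 2.0833 ≈ 2.08.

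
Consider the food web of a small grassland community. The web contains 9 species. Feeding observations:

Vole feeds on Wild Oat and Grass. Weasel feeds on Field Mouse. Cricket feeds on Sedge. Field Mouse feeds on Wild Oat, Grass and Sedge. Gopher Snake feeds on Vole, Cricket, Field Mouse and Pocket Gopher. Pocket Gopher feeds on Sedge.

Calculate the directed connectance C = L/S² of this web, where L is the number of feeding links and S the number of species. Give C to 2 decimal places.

The web has S = 9 species and L = 12 feeding links.
C = L / S² = 12 / 81 = 0.1481 ≈ 0.15.

C = 0.15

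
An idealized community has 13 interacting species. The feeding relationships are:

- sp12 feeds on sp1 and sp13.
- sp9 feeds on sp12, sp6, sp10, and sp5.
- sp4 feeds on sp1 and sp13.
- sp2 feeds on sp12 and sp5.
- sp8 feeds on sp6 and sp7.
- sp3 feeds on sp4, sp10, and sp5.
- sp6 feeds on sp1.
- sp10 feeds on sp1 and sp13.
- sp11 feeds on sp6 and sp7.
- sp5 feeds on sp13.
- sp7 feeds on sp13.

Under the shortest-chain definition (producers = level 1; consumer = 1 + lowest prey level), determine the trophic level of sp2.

Trophic level 3

sp13 is a producer → level 1.
sp12 eats sp13 → level 2.
sp2 eats sp12 → level 3.
No prey of sp2 is below level 2, so 3 is the minimum.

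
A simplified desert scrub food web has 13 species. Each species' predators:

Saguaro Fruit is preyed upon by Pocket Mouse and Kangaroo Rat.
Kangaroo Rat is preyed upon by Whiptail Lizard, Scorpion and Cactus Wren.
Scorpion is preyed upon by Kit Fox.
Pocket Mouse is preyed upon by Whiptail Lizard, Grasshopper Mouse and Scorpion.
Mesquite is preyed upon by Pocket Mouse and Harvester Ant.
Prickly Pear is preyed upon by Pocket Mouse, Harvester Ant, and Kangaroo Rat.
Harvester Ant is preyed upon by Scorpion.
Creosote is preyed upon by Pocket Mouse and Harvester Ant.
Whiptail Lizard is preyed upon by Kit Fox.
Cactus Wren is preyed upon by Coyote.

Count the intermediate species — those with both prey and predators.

Intermediate species (has both prey and predators): Pocket Mouse, Kangaroo Rat, Harvester Ant, Whiptail Lizard, Scorpion, Cactus Wren.
Count: 6.

6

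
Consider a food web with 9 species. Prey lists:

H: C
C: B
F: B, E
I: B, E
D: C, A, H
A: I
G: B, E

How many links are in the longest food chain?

One longest chain: B → I → A → D.
It has 4 species and 3 links.

3 links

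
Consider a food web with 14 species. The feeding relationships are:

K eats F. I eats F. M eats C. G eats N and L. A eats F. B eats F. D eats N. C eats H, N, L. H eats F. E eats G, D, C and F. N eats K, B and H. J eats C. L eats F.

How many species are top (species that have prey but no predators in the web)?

Top species (has prey, but nothing eats it): I, A, E, M, J.
Count: 5.

5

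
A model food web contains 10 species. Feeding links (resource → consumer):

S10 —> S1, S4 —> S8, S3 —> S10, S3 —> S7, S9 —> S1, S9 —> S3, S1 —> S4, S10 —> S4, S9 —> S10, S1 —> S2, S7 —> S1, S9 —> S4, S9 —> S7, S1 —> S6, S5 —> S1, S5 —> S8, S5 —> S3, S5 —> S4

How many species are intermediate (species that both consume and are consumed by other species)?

5

Intermediate species (has both prey and predators): S3, S7, S10, S1, S4.
Count: 5.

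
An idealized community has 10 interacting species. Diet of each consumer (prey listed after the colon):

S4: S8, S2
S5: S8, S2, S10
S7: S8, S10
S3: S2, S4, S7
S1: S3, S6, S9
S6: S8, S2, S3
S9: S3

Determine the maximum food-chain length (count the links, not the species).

One longest chain: S8 → S4 → S3 → S9 → S1.
It has 5 species and 4 links.

4 links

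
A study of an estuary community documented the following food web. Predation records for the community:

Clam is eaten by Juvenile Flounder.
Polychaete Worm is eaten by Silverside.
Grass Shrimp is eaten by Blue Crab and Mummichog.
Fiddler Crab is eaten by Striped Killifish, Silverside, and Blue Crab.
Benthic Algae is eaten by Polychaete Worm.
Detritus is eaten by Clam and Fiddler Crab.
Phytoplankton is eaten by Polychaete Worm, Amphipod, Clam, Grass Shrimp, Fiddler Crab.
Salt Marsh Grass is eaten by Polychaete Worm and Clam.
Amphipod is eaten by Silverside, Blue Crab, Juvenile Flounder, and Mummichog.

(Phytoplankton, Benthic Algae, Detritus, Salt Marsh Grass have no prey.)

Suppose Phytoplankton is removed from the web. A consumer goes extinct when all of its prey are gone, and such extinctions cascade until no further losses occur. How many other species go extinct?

3

Remove Phytoplankton.
Round 1: Grass Shrimp (all prey gone), Amphipod (all prey gone) → extinct.
Round 2: Mummichog (all prey gone) → extinct.
No further losses. Total secondary extinctions: 3.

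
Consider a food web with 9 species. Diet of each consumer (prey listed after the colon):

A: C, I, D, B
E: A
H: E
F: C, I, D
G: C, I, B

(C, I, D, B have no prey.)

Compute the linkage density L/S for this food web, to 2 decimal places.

L/S = 1.33

There are L = 12 links among S = 9 species.
L/S = 12/9 = 1.3333 ≈ 1.33.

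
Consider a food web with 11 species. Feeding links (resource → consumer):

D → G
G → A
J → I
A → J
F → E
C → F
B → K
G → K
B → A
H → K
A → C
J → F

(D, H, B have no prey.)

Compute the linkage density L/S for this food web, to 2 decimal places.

L/S = 1.09

There are L = 12 links among S = 11 species.
L/S = 12/11 = 1.0909 ≈ 1.09.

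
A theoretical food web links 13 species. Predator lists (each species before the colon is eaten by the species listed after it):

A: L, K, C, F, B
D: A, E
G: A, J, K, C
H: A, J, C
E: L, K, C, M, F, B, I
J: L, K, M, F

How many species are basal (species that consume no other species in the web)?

Basal species (no prey listed): G, D, H.
Count: 3.

3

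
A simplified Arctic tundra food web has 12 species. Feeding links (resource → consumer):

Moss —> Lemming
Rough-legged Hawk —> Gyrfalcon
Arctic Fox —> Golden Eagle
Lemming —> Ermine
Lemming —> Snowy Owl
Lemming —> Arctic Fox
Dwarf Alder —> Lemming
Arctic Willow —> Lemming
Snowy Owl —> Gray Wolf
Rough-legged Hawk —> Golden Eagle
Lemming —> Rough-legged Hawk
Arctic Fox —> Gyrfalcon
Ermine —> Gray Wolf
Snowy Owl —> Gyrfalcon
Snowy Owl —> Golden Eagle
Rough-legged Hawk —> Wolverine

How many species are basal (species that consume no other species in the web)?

3

Basal species (no prey listed): Arctic Willow, Moss, Dwarf Alder.
Count: 3.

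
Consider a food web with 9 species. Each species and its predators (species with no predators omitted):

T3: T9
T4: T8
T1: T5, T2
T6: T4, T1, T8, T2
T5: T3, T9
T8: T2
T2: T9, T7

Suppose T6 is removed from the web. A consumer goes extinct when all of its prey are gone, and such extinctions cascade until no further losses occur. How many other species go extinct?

8

Remove T6.
Round 1: T4 (all prey gone), T1 (all prey gone) → extinct.
Round 2: T8 (all prey gone), T5 (all prey gone) → extinct.
Round 3: T2 (all prey gone), T3 (all prey gone) → extinct.
Round 4: T9 (all prey gone), T7 (all prey gone) → extinct.
No further losses. Total secondary extinctions: 8.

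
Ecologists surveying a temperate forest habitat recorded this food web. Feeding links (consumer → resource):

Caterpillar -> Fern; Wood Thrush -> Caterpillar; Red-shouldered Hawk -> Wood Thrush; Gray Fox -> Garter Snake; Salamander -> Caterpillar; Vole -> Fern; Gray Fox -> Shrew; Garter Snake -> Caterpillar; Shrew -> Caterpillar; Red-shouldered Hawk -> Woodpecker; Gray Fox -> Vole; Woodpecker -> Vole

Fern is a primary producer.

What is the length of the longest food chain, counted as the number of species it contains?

One longest chain: Fern → Caterpillar → Garter Snake → Gray Fox.
It has 4 species and 3 links.

4 species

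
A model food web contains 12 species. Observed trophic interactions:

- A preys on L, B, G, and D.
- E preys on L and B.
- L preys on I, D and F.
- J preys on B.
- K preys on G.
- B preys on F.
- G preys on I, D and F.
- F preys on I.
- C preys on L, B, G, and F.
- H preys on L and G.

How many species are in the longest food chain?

One longest chain: I → F → G → K.
It has 4 species and 3 links.

4 species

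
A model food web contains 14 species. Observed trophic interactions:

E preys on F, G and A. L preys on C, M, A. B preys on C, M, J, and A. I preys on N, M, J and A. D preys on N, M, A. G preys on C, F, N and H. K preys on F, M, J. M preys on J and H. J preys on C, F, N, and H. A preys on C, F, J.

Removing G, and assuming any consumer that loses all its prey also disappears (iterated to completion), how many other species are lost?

0

Remove G.
Every predator of it retains at least one other prey: E still has F, A.
No consumer loses all prey, so no secondary extinctions occur.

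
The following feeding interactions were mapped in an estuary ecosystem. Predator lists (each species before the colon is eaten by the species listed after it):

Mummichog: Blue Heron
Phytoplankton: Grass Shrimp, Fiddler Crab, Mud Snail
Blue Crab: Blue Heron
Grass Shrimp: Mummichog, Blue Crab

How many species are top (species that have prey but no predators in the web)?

Top species (has prey, but nothing eats it): Fiddler Crab, Mud Snail, Blue Heron.
Count: 3.

3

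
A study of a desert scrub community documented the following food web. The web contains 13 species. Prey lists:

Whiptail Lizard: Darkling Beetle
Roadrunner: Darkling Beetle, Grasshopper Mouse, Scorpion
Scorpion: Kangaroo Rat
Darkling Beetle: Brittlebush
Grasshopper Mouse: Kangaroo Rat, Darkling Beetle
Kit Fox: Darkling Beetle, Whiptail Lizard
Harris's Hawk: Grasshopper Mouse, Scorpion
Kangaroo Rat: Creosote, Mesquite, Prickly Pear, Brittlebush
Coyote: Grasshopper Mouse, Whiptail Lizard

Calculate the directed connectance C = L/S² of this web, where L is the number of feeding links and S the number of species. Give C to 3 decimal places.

C = 0.107

The web has S = 13 species and L = 18 feeding links.
C = L / S² = 18 / 169 = 0.1065 ≈ 0.107.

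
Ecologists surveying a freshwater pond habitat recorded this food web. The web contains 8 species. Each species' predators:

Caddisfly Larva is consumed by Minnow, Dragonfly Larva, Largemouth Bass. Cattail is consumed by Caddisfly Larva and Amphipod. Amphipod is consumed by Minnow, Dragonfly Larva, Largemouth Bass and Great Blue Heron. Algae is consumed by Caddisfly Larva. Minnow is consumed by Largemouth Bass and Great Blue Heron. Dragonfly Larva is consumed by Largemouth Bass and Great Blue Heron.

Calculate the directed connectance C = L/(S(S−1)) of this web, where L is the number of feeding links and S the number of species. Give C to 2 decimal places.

The web has S = 8 species and L = 14 feeding links.
C = L / (S(S−1)) = 14 / 56 = 0.2500 ≈ 0.25.

C = 0.25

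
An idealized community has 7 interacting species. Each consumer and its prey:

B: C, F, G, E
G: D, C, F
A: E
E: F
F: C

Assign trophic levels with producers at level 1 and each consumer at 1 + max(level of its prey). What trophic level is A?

Trophic level 4

C is a producer → level 1.
F eats C → level 2.
E eats F → level 3.
A eats E → level 4.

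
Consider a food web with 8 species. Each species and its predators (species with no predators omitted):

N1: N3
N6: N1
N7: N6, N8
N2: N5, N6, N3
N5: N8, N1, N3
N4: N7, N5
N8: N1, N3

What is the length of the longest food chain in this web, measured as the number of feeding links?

One longest chain: N4 → N7 → N6 → N1 → N3.
It has 5 species and 4 links.

4 links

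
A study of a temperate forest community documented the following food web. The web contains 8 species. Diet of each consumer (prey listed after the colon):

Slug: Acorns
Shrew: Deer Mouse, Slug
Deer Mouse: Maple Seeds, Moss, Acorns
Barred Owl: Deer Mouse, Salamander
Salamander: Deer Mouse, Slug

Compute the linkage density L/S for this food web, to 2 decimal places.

L/S = 1.25

There are L = 10 links among S = 8 species.
L/S = 10/8 = 1.2500 ≈ 1.25.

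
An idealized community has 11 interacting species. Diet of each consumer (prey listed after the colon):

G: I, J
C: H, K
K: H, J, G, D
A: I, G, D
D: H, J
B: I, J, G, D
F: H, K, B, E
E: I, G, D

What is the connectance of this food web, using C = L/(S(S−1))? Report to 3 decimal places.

The web has S = 11 species and L = 24 feeding links.
C = L / (S(S−1)) = 24 / 110 = 0.2182 ≈ 0.218.

C = 0.218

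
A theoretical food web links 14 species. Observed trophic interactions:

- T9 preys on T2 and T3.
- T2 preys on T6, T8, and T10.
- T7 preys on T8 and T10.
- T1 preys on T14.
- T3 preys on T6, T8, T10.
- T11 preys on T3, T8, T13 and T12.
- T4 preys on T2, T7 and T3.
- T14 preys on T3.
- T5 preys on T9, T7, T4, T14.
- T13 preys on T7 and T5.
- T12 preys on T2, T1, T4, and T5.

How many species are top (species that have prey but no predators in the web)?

1

Top species (has prey, but nothing eats it): T11.
Count: 1.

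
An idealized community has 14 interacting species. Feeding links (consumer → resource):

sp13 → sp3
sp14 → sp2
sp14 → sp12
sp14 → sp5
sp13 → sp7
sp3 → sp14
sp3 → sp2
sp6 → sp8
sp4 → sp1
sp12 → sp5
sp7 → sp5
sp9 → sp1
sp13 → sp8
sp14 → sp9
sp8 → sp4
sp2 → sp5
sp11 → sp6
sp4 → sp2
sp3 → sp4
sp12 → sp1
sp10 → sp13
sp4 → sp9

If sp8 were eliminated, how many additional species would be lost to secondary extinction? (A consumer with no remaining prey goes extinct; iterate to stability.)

2

Remove sp8.
Round 1: sp6 (all prey gone) → extinct.
Round 2: sp11 (all prey gone) → extinct.
No further losses. Total secondary extinctions: 2.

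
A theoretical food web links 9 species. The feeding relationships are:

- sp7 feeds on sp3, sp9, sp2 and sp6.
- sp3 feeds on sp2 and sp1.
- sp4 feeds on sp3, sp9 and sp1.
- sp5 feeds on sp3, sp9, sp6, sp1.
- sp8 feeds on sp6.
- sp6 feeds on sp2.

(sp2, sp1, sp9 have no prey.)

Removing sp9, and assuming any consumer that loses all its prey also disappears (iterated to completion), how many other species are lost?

Remove sp9.
Every predator of it retains at least one other prey: sp4 still has sp1, sp3; sp7 still has sp2, sp3, sp6; sp5 still has sp1, sp3, sp6.
No consumer loses all prey, so no secondary extinctions occur.

0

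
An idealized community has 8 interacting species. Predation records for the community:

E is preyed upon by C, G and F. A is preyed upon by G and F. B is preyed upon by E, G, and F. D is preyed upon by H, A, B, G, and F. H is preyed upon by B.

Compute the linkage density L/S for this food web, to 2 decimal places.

L/S = 1.75

There are L = 14 links among S = 8 species.
L/S = 14/8 = 1.7500 ≈ 1.75.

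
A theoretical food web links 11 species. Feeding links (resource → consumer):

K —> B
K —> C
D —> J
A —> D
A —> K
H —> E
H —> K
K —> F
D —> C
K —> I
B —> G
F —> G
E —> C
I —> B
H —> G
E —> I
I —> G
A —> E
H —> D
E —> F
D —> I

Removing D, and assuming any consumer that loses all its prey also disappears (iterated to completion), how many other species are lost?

1

Remove D.
Round 1: J (all prey gone) → extinct.
No further losses. Total secondary extinctions: 1.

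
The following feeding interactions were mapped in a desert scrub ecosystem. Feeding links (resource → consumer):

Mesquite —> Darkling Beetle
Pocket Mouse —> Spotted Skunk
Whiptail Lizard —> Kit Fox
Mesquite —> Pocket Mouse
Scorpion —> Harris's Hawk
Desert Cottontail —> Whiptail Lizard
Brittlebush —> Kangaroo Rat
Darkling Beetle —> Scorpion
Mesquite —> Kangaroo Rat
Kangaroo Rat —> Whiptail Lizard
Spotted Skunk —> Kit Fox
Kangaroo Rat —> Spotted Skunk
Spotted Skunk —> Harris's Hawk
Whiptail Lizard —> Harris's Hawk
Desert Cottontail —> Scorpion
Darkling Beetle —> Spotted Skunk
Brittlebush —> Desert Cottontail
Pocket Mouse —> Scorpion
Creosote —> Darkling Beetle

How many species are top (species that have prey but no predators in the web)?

Top species (has prey, but nothing eats it): Harris's Hawk, Kit Fox.
Count: 2.

2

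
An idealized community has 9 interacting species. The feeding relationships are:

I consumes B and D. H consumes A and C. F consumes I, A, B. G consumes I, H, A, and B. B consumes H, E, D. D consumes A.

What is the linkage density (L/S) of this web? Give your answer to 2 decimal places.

L/S = 1.67

There are L = 15 links among S = 9 species.
L/S = 15/9 = 1.6667 ≈ 1.67.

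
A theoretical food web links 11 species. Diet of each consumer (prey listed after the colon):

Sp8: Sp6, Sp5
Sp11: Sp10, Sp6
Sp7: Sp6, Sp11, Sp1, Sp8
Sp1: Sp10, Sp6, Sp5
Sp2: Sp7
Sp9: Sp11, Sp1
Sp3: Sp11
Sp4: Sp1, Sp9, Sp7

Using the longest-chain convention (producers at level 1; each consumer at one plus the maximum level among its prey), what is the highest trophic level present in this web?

Producers (level 1): Sp10, Sp6, Sp5.
Sp10 → Sp11 → Sp7 → Sp4 gives Sp4 level 4.
No species has a prey at level 4, so no species reaches level 5.

4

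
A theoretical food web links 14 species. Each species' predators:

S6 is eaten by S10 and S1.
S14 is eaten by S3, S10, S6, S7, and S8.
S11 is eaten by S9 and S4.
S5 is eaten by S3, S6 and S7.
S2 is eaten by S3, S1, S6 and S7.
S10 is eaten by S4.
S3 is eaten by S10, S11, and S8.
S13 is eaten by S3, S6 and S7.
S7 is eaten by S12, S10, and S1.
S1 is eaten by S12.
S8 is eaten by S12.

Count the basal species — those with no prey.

4

Basal species (no prey listed): S2, S5, S13, S14.
Count: 4.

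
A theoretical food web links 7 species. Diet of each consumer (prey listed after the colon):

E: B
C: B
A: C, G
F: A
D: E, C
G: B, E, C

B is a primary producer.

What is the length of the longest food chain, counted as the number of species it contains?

5 species

One longest chain: B → E → G → A → F.
It has 5 species and 4 links.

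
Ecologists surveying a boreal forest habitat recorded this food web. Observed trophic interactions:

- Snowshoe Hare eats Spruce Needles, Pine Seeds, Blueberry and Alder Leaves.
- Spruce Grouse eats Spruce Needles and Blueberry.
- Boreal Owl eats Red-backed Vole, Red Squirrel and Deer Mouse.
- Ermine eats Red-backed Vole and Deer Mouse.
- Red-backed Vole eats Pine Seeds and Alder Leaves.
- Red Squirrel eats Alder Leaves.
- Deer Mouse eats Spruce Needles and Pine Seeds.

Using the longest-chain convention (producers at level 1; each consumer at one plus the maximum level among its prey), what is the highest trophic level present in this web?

Producers (level 1): Spruce Needles, Blueberry, Pine Seeds, Alder Leaves.
Alder Leaves → Red Squirrel → Boreal Owl gives Boreal Owl level 3.
No species has a prey at level 3, so no species reaches level 4.

3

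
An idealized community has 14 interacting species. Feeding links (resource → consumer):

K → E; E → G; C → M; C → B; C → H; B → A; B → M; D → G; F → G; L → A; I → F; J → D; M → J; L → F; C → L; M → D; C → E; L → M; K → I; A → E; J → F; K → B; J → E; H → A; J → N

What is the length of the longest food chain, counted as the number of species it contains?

One longest chain: C → L → M → J → F → G.
It has 6 species and 5 links.

6 species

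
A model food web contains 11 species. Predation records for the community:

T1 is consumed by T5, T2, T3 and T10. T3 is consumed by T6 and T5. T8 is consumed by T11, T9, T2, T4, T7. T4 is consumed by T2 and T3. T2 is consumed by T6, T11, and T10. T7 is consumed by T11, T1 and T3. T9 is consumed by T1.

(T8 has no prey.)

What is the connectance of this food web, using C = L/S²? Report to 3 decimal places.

C = 0.165

The web has S = 11 species and L = 20 feeding links.
C = L / S² = 20 / 121 = 0.1653 ≈ 0.165.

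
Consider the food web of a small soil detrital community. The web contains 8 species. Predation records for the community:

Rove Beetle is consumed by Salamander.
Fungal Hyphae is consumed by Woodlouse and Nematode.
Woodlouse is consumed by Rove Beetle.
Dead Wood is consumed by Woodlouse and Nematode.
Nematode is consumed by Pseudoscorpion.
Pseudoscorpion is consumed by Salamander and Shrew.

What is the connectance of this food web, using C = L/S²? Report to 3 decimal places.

The web has S = 8 species and L = 9 feeding links.
C = L / S² = 9 / 64 = 0.1406 ≈ 0.141.

C = 0.141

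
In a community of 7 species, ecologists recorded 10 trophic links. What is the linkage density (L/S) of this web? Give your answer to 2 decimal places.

L/S = 1.43

There are L = 10 links among S = 7 species.
L/S = 10/7 = 1.4286 ≈ 1.43.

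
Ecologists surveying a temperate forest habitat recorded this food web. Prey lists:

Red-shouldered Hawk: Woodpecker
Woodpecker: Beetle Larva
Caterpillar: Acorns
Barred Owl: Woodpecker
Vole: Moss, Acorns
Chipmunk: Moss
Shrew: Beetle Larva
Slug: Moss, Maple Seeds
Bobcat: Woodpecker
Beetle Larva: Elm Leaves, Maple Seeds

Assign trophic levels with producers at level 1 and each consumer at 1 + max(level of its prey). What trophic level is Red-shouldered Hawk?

Elm Leaves is a producer → level 1.
Beetle Larva eats Elm Leaves (level 1); other prey at levels: Maple Seeds 1 → level 2.
Woodpecker eats Beetle Larva → level 3.
Red-shouldered Hawk eats Woodpecker → level 4.

Trophic level 4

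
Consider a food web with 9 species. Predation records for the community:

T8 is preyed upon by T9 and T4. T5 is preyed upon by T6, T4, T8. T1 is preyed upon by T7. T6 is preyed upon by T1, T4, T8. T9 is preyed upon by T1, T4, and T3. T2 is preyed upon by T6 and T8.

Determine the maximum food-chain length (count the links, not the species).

5 links

One longest chain: T2 → T6 → T8 → T9 → T1 → T7.
It has 6 species and 5 links.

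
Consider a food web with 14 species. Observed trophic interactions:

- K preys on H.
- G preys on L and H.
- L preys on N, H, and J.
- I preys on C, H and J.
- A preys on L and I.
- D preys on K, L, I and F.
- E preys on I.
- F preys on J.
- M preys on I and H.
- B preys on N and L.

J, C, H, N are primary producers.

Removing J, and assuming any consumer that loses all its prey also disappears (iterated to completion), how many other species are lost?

1

Remove J.
Round 1: F (all prey gone) → extinct.
No further losses. Total secondary extinctions: 1.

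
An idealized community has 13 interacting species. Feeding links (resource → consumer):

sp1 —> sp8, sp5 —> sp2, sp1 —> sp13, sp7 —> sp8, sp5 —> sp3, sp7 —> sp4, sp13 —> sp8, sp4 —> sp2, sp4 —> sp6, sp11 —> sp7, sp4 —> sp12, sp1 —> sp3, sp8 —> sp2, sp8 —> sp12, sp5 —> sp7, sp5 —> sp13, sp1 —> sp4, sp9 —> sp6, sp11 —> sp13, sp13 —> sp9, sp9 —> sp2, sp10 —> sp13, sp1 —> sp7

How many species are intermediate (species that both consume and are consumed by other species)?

Intermediate species (has both prey and predators): sp13, sp7, sp9, sp4, sp8.
Count: 5.

5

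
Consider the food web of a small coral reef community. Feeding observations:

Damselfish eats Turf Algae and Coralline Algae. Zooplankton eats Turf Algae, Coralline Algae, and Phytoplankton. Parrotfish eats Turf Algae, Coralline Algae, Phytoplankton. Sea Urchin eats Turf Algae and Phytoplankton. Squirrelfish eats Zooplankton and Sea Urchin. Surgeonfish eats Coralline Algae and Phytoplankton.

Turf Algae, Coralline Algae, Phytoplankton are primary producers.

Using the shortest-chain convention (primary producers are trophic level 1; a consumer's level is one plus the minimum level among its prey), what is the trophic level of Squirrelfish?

Trophic level 3

Turf Algae is a producer → level 1.
Zooplankton eats Turf Algae → level 2.
Squirrelfish eats Zooplankton → level 3.
No prey of Squirrelfish is below level 2, so 3 is the minimum.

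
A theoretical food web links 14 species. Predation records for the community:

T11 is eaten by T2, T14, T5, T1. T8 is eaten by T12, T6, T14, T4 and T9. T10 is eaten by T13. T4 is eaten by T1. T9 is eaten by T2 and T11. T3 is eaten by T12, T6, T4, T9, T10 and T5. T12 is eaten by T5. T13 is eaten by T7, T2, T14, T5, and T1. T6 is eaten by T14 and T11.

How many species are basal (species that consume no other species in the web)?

Basal species (no prey listed): T8, T3.
Count: 2.

2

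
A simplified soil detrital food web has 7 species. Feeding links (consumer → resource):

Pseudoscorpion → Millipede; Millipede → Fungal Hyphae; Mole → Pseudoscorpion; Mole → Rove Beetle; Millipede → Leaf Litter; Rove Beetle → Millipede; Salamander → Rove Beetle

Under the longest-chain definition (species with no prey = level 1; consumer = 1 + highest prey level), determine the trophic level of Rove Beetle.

Trophic level 3

Leaf Litter has no prey (basal) → level 1.
Millipede eats Leaf Litter (level 1); other prey at levels: Fungal Hyphae 1 → level 2.
Rove Beetle eats Millipede → level 3.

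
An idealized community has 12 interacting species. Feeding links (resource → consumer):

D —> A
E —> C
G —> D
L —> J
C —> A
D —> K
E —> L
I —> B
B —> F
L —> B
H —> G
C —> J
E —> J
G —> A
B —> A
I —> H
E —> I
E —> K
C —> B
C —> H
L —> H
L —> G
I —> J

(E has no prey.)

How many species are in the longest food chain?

6 species

One longest chain: E → I → H → G → D → K.
It has 6 species and 5 links.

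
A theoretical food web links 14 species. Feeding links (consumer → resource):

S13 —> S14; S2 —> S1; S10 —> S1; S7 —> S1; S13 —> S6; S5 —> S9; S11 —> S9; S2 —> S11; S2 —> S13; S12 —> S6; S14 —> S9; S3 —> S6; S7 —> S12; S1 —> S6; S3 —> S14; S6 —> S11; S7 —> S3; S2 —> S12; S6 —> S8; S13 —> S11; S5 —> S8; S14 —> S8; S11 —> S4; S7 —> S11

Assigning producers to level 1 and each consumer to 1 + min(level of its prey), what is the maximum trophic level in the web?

4

Producers (level 1): S8, S9, S4.
Following each consumer down to its lowest-level prey: S8 → S6 → S1 → S10 (levels 1 through 4).
All prey of S10 (S1 3) are at level 3 or above, so S10 is at level 1 + 3 = 4.
Every consumer has at least one prey at level 3 or below, so none exceeds level 4.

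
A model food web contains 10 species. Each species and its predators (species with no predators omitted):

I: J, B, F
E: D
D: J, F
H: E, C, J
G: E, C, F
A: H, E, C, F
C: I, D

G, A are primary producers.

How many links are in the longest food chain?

One longest chain: A → H → C → I → J.
It has 5 species and 4 links.

4 links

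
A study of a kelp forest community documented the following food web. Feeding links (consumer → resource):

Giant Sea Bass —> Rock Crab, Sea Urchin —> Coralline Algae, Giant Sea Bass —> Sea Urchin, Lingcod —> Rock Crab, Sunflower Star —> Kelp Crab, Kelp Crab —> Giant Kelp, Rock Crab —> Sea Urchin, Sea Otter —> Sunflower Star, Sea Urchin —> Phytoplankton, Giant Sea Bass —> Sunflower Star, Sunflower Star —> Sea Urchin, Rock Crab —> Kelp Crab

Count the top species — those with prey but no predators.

3

Top species (has prey, but nothing eats it): Sea Otter, Giant Sea Bass, Lingcod.
Count: 3.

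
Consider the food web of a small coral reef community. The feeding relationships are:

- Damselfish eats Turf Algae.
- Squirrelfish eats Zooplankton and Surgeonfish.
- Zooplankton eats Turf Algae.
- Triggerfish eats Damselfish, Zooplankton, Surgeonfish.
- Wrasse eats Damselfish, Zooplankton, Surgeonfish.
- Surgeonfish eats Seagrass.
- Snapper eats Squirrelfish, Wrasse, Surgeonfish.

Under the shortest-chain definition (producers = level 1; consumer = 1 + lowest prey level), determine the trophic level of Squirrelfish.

Turf Algae is a producer → level 1.
Zooplankton eats Turf Algae → level 2.
Squirrelfish eats Zooplankton → level 3.
No prey of Squirrelfish is below level 2, so 3 is the minimum.

Trophic level 3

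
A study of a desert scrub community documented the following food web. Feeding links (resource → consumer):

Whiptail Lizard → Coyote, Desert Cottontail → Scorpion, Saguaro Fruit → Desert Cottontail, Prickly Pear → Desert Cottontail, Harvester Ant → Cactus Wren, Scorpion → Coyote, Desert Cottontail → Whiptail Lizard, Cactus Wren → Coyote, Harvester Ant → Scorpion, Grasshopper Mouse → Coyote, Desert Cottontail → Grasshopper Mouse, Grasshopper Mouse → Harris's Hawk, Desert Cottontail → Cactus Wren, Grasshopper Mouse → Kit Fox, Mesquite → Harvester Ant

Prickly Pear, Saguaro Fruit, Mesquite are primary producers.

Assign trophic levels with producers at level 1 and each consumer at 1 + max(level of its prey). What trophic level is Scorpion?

Prickly Pear is a producer → level 1.
Desert Cottontail eats Prickly Pear (level 1); other prey at levels: Saguaro Fruit 1 → level 2.
Scorpion eats Desert Cottontail (level 2); other prey at levels: Harvester Ant 2 → level 3.

Trophic level 3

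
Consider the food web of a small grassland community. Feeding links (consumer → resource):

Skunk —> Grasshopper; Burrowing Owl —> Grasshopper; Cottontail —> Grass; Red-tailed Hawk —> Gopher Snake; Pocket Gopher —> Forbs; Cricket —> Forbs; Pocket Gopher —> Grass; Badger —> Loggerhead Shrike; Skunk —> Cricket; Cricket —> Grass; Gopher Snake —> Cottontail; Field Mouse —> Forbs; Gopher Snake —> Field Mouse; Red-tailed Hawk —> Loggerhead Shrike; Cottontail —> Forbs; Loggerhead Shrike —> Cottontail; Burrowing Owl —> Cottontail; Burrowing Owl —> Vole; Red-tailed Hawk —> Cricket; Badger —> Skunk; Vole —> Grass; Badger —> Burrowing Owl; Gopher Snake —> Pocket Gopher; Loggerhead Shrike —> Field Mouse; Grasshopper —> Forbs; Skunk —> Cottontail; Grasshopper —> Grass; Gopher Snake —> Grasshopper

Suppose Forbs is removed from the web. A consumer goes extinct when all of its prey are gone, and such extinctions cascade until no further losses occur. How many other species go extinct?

Remove Forbs.
Round 1: Field Mouse (all prey gone) → extinct.
No further losses. Total secondary extinctions: 1.

1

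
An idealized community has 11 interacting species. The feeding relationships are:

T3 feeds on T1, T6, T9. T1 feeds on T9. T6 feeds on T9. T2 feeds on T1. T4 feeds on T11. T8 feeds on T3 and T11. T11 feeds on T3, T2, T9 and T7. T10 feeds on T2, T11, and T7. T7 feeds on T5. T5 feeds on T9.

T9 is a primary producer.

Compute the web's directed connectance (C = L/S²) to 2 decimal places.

The web has S = 11 species and L = 18 feeding links.
C = L / S² = 18 / 121 = 0.1488 ≈ 0.15.

C = 0.15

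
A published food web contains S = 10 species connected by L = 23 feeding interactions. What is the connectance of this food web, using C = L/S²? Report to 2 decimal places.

The web has S = 10 species and L = 23 feeding links.
C = L / S² = 23 / 100 = 0.2300 ≈ 0.23.

C = 0.23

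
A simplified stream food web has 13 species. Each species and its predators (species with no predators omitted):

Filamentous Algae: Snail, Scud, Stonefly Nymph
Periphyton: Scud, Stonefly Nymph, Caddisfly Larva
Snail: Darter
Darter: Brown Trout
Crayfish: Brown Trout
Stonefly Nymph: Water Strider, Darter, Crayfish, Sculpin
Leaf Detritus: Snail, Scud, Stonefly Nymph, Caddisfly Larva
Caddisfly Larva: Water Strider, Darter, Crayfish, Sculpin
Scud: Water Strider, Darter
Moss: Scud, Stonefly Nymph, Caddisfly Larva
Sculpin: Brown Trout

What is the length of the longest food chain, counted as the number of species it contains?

4 species

One longest chain: Filamentous Algae → Snail → Darter → Brown Trout.
It has 4 species and 3 links.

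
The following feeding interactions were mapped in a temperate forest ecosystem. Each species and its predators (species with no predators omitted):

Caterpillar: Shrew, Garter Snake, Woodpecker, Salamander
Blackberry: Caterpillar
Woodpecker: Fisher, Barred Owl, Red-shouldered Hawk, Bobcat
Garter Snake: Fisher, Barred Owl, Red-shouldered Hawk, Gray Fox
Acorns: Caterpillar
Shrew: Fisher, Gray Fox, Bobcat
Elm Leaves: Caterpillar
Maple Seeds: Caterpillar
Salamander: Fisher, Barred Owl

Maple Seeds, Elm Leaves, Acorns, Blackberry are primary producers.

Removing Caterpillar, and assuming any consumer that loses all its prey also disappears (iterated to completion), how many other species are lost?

9

Remove Caterpillar.
Round 1: Shrew (all prey gone), Garter Snake (all prey gone), Woodpecker (all prey gone), Salamander (all prey gone) → extinct.
Round 2: Fisher (all prey gone), Barred Owl (all prey gone), Red-shouldered Hawk (all prey gone), Gray Fox (all prey gone), Bobcat (all prey gone) → extinct.
No further losses. Total secondary extinctions: 9.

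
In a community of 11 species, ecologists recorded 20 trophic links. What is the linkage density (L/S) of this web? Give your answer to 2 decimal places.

There are L = 20 links among S = 11 species.
L/S = 20/11 = 1.8182 ≈ 1.82.

L/S = 1.82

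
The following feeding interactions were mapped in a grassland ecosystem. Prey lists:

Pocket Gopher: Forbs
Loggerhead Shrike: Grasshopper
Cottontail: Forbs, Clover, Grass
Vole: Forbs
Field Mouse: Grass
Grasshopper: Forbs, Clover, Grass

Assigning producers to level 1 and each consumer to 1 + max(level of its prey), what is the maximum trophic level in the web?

3

Producers (level 1): Forbs, Clover, Grass.
Forbs → Grasshopper → Loggerhead Shrike gives Loggerhead Shrike level 3.
No species has a prey at level 3, so no species reaches level 4.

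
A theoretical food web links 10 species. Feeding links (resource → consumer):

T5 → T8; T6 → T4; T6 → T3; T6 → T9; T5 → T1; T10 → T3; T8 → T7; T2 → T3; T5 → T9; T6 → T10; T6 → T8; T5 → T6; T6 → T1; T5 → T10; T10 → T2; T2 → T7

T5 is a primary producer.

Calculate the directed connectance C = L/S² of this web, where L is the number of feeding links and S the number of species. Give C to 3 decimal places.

C = 0.160

The web has S = 10 species and L = 16 feeding links.
C = L / S² = 16 / 100 = 0.1600 ≈ 0.160.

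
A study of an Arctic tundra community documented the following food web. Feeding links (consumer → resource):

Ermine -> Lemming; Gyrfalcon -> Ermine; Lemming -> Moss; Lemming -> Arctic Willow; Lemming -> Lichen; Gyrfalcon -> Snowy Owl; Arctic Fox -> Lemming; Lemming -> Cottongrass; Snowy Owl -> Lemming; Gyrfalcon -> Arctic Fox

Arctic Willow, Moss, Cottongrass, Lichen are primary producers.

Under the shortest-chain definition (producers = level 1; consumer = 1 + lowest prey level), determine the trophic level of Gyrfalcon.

Arctic Willow is a producer → level 1.
Lemming eats Arctic Willow → level 2.
Arctic Fox eats Lemming → level 3.
Gyrfalcon eats Arctic Fox → level 4.
No prey of Gyrfalcon is below level 3, so 4 is the minimum.

Trophic level 4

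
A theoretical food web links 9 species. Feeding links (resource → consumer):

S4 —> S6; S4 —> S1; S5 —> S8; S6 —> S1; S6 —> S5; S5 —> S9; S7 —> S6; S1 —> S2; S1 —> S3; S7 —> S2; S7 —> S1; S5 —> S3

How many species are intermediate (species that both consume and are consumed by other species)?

Intermediate species (has both prey and predators): S6, S1, S5.
Count: 3.

3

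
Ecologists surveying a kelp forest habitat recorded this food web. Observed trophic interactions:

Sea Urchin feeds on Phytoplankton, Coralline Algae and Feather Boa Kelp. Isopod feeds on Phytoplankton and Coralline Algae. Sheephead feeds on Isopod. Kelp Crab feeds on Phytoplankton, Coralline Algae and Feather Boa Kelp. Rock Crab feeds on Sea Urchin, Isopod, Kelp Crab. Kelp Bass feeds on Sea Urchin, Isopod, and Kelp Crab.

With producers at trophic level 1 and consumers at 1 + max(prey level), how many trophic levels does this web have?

3

Producers (level 1): Phytoplankton, Feather Boa Kelp, Coralline Algae.
Phytoplankton → Sea Urchin → Kelp Bass gives Kelp Bass level 3.
No species has a prey at level 3, so no species reaches level 4.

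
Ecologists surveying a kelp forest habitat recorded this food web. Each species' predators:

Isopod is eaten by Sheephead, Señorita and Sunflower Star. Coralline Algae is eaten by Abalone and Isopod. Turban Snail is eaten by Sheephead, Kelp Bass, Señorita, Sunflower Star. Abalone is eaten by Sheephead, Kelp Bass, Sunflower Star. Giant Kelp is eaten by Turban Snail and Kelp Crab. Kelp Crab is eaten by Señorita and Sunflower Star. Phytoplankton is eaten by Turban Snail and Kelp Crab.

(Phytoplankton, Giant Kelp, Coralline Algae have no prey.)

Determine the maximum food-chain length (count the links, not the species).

2 links

One longest chain: Phytoplankton → Kelp Crab → Señorita.
It has 3 species and 2 links.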